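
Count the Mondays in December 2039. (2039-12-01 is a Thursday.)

2039-12-01 is a Thursday; the first Monday on or after it is 2039-12-05 (4 days later).
From 2039-12-05 to 2039-12-31 is 31 − 5 = 26 days.
26 ÷ 7 = 3 full weeks with remainder 5, so 3 more Mondays after the first → 4.

4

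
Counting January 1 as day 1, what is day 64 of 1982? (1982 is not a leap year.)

Jan has 31 days (64 − 31 = 33 remain).
Feb has 28 days (33 − 28 = 5 remain).
5 into Mar → Mar 5.

Mar 5, 1982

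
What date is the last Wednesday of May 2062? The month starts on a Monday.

May 31, 2062

May 2062 begins on a Monday, so the first Wednesday is May 3 (2 days later).
May 2062 has 31 days. Adding weeks: 3, 10, 17, 24, 31 — the last one ≤ 31 is the 31st.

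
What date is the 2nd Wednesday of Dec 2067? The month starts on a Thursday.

Dec 2067 begins on a Thursday, so the first Wednesday is Dec 7 (6 days later).
The 2nd Wednesday is 1 weeks later: 7 + 7 = 14.

Dec 14, 2067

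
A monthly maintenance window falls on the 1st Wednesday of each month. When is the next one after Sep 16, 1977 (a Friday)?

Oct 5, 1977

Sep 1977 starts on a Thursday, so its 1st Wednesday is Sep 7, 1977 (6 days in).
That is not after Sep 16, 1977, so look at Oct 1977.
Oct 1977 starts on a Saturday, so its 1st Wednesday is Oct 5, 1977 (4 days in).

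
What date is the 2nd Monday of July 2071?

The first Monday of July 2071 is July 6.
The 2nd Monday is 1 weeks later: 6 + 7 = 13.

13 July 2071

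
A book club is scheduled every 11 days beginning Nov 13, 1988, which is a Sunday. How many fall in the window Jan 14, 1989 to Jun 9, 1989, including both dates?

Occurrences land 11·i days after Nov 13, 1988 for i = 0, 1, 2, …
Jan 14, 1989 is 62 days after the start; 62 ÷ 11 = 5 remainder 7; since the remainder is 7, round up to i = 6. First occurrence in the window: #7 on Jan 18, 1989 (6×11 = 66 days in).
Jun 9, 1989 is 208 days after the start; 208 ÷ 11 = 18 remainder 10. Last occurrence in the window: #19 on May 30, 1989.
Occurrences #7 through #19: 13 in total.

13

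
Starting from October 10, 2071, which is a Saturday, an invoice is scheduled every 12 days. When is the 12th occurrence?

February 19, 2072

The 12th occurrence is 11 intervals after the first: 11 × 12 = 132 days after October 10, 2071.
October has 31 days — 21 days to the end of October leaves 111.
November has 30 days (81 left).
December has 31 days (50 left).
January has 31 days (19 left).
19 days into February → February 19, 2072.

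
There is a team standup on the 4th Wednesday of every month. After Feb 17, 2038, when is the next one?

Feb 24, 2038

Feb 2038 starts on a Monday; its first Wednesday is the 3rd, so the 4th Wednesday is the 24th — Feb 24, 2038.
Feb 24, 2038 is after Feb 17, 2038, so that is the next one.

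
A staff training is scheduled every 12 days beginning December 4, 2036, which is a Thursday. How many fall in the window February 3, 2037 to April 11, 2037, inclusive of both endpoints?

Occurrences land 12·i days after December 4, 2036 for i = 0, 1, 2, …
February 3, 2037 is 61 days after the start; 61 ÷ 12 = 5 remainder 1; since the remainder is 1, round up to i = 6. First occurrence in the window: #7 on February 14, 2037 (6×12 = 72 days in).
April 11, 2037 is 128 days after the start; 128 ÷ 12 = 10 remainder 8. Last occurrence in the window: #11 on April 3, 2037.
Occurrences #7 through #11: 5 in total.

5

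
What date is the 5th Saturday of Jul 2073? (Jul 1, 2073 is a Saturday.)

Jul 29, 2073

Jul 2073 begins on a Saturday, so the first Saturday is Jul 1.
The 5th Saturday is 4 weeks later: 1 + 28 = 29.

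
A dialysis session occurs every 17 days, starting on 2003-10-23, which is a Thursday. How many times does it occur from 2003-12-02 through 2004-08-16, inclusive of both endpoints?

15

Occurrences land 17·i days after 2003-10-23 for i = 0, 1, 2, …
2003-12-02 is 40 days after the start; 40 ÷ 17 = 2 remainder 6; since the remainder is 6, round up to i = 3. First occurrence in the window: #4 on 2003-12-13 (3×17 = 51 days in).
2004-08-16 is 298 days after the start; 298 ÷ 17 = 17 remainder 9. Last occurrence in the window: #18 on 2004-08-07.
Occurrences #4 through #18: 15 in total.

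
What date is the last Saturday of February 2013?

23 February 2013

The first Saturday of February 2013 is February 2.
February 2013 has 28 days. Adding weeks: 2, 9, 16, 23 — the last one ≤ 28 is the 23rd.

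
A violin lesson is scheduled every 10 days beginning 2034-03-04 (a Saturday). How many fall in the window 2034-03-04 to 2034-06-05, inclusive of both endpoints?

10

Occurrences land 10·i days after 2034-03-04 for i = 0, 1, 2, …
The window opens on the start date, so the first occurrence inside is #1 on 2034-03-04.
2034-06-05 is 93 days after the start; 93 ÷ 10 = 9 remainder 3. Last occurrence in the window: #10 on 2034-06-02.
Occurrences #1 through #10: 10 in total.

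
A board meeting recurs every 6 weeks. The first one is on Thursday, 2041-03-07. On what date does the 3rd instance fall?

The 3rd occurrence is 2 intervals after the first: 2 × 42 = 84 days after 2041-03-07.
March has 31 days — 24 days to the end of March leaves 60.
April has 30 days (30 left).
30 days into May → 2041-05-30.

2041-05-30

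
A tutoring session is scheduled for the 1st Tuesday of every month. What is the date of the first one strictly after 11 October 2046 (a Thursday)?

6 November 2046

October 2046 starts on a Monday, so its 1st Tuesday is 2 October 2046 (1 day in).
That is not after 11 October 2046, so look at November 2046.
November 2046 starts on a Thursday, so its 1st Tuesday is 6 November 2046 (5 days in).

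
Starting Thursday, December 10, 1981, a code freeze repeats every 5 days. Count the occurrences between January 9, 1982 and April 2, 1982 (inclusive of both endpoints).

17

Occurrences land 5·i days after December 10, 1981 for i = 0, 1, 2, …
January 9, 1982 is 30 days after the start; 30 ÷ 5 = 6 remainder 0. First occurrence in the window: #7 on January 9, 1982 (6×5 = 30 days in).
April 2, 1982 is 113 days after the start; 113 ÷ 5 = 22 remainder 3. Last occurrence in the window: #23 on March 30, 1982.
Occurrences #7 through #23: 17 in total.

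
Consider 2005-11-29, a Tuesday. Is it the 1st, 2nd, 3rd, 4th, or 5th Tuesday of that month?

Day 29 falls in week ⌈29/7⌉ of the month.
Days 1–7 hold the 1st Tuesday, 8–14 the 2nd, 15–21 the 3rd, 22–28 the 4th, 29–31 the 5th.
29 is in the range for the 5th.

5th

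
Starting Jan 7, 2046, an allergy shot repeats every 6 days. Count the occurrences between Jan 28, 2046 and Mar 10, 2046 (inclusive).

Occurrences land 6·i days after Jan 7, 2046 for i = 0, 1, 2, …
Jan 28, 2046 is 21 days after the start; 21 ÷ 6 = 3 remainder 3; since the remainder is 3, round up to i = 4. First occurrence in the window: #5 on Jan 31, 2046 (4×6 = 24 days in).
Mar 10, 2046 is 62 days after the start; 62 ÷ 6 = 10 remainder 2. Last occurrence in the window: #11 on Mar 8, 2046.
Occurrences #5 through #11: 7 in total.

7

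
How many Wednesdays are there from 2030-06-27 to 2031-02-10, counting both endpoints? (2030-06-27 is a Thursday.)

2030-06-27 is a Thursday; the first Wednesday on or after it is 2030-07-03 (6 days later).
From 2030-07-03 to 2031-02-10: 28 + 31 + 30 + 31 + 30 + 31 + 31 + 10 = 222 days (rest of July, August, September, October, November, December, January, February).
222 ÷ 7 = 31 full weeks with remainder 5, so 31 more Wednesdays after the first → 32.

32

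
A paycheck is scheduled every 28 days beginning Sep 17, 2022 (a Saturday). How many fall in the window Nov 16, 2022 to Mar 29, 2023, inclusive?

4

Occurrences land 28·i days after Sep 17, 2022 for i = 0, 1, 2, …
Nov 16, 2022 is 60 days after the start; 60 ÷ 28 = 2 remainder 4; since the remainder is 4, round up to i = 3. First occurrence in the window: #4 on Dec 10, 2022 (3×28 = 84 days in).
Mar 29, 2023 is 193 days after the start; 193 ÷ 28 = 6 remainder 25. Last occurrence in the window: #7 on Mar 4, 2023.
Occurrences #4 through #7: 4 in total.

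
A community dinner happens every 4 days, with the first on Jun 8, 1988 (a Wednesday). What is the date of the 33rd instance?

The 33rd occurrence is 32 intervals after the first: 32 × 4 = 128 days after Jun 8, 1988.
Jun has 30 days — 22 days to the end of Jun leaves 106.
Jul has 31 days (75 left).
Aug has 31 days (44 left).
Sep has 30 days (14 left).
14 days into Oct → Oct 14, 1988.

Oct 14, 1988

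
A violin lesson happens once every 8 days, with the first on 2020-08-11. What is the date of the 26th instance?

The 26th occurrence is 25 intervals after the first: 25 × 8 = 200 days after 2020-08-11.
August has 31 days — 20 days to the end of August leaves 180.
September has 30 days (150 left).
October has 31 days (119 left).
November has 30 days (89 left).
December has 31 days (58 left).
January has 31 days (27 left).
27 days into February → 2021-02-27.

2021-02-27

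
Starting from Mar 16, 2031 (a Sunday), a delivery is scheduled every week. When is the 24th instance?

Aug 24, 2031

The 24th occurrence is 23 intervals after the first: 23 × 7 = 161 days after Mar 16, 2031.
Mar has 31 days — 15 days to the end of Mar leaves 146.
Apr has 30 days (116 left).
May has 31 days (85 left).
Jun has 30 days (55 left).
Jul has 31 days (24 left).
24 days into Aug → Aug 24, 2031.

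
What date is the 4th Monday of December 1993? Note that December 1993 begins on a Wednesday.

December 1993 begins on a Wednesday, so the first Monday is December 6 (5 days later).
The 4th Monday is 3 weeks later: 6 + 21 = 27.

1993-12-27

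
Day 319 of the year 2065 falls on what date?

January has 31 days (319 − 31 = 288 remain).
February has 28 days (288 − 28 = 260 remain).
March has 31 days (260 − 31 = 229 remain).
April has 30 days (229 − 30 = 199 remain).
May has 31 days (199 − 31 = 168 remain).
June has 30 days (168 − 30 = 138 remain).
July has 31 days (138 − 31 = 107 remain).
August has 31 days (107 − 31 = 76 remain).
September has 30 days (76 − 30 = 46 remain).
October has 31 days (46 − 31 = 15 remain).
15 into November → November 15.

2065-11-15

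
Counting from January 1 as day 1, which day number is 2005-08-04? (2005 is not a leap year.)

216

Days in months before August: 31 + 28 + 31 + 30 + 31 + 30 + 31 = 212.
Plus 4 days into August → day 216.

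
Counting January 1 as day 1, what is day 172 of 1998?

June 21, 1998

January has 31 days (172 − 31 = 141 remain).
February has 28 days (141 − 28 = 113 remain).
March has 31 days (113 − 31 = 82 remain).
April has 30 days (82 − 30 = 52 remain).
May has 31 days (52 − 31 = 21 remain).
21 into June → June 21.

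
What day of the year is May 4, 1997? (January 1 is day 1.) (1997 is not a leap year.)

124

Days in months before May: 31 + 28 + 31 + 30 = 120.
Plus 4 days into May → day 124.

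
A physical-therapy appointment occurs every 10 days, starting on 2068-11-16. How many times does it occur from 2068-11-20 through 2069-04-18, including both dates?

15

Occurrences land 10·i days after 2068-11-16 for i = 0, 1, 2, …
2068-11-20 is 4 days after the start; 4 ÷ 10 = 0 remainder 4; since the remainder is 4, round up to i = 1. First occurrence in the window: #2 on 2068-11-26 (1×10 = 10 days in).
2069-04-18 is 153 days after the start; 153 ÷ 10 = 15 remainder 3. Last occurrence in the window: #16 on 2069-04-15.
Occurrences #2 through #16: 15 in total.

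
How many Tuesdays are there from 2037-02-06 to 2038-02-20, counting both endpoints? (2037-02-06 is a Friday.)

54

2037-02-06 is a Friday; the first Tuesday on or after it is 2037-02-10 (4 days later).
From 2037-02-10 to 2038-02-20: 324 + 51 = 375 days (rest of 2037, to 2038-02-20 in 2038).
375 ÷ 7 = 53 full weeks with remainder 4, so 53 more Tuesdays after the first → 54.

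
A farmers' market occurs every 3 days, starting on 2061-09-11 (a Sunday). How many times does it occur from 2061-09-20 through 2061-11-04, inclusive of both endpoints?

16

Occurrences land 3·i days after 2061-09-11 for i = 0, 1, 2, …
2061-09-20 is 9 days after the start; 9 ÷ 3 = 3 remainder 0. First occurrence in the window: #4 on 2061-09-20 (3×3 = 9 days in).
2061-11-04 is 54 days after the start; 54 ÷ 3 = 18 remainder 0. Last occurrence in the window: #19 on 2061-11-04.
Occurrences #4 through #19: 16 in total.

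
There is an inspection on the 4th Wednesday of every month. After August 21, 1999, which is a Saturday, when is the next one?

August 1999 starts on a Sunday; its first Wednesday is the 4th, so the 4th Wednesday is the 25th — August 25, 1999.
August 25, 1999 is after August 21, 1999, so that is the next one.

August 25, 1999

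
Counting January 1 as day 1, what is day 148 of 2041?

January has 31 days (148 − 31 = 117 remain).
February has 28 days (117 − 28 = 89 remain).
March has 31 days (89 − 31 = 58 remain).
April has 30 days (58 − 30 = 28 remain).
28 into May → May 28.

2041-05-28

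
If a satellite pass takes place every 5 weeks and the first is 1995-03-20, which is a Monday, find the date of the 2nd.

The 2nd occurrence is 1 interval after the first: 1 × 35 = 35 days after 1995-03-20.
March has 31 days — 11 days to the end of March leaves 24.
24 days into April → 1995-04-24.

1995-04-24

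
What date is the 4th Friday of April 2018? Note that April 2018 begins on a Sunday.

27 April 2018

April 2018 begins on a Sunday, so the first Friday is April 6 (5 days later).
The 4th Friday is 3 weeks later: 6 + 21 = 27.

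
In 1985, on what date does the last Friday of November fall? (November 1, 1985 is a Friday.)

November 1985 begins on a Friday, so the first Friday is November 1.
November 1985 has 30 days. Adding weeks: 1, 8, 15, 22, 29 — the last one ≤ 30 is the 29th.

29 November 1985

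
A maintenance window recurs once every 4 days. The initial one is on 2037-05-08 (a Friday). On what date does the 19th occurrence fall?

The 19th occurrence is 18 intervals after the first: 18 × 4 = 72 days after 2037-05-08.
May has 31 days — 23 days to the end of May leaves 49.
June has 30 days (19 left).
19 days into July → 2037-07-19.

2037-07-19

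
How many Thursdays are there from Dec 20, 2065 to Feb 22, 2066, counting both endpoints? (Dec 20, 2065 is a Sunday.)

9

Dec 20, 2065 is a Sunday; the first Thursday on or after it is Dec 24, 2065 (4 days later).
From Dec 24, 2065 to Feb 22, 2066: 7 + 31 + 22 = 60 days (rest of Dec, Jan, Feb).
60 ÷ 7 = 8 full weeks with remainder 4, so 8 more Thursdays after the first → 9.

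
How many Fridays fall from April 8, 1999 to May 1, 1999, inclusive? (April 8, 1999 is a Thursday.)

4

April 8, 1999 is a Thursday; the first Friday on or after it is April 9, 1999 (1 day later).
From April 9, 1999 to May 1, 1999: 21 + 1 = 22 days (rest of April, May).
22 ÷ 7 = 3 full weeks with remainder 1, so 3 more Fridays after the first → 4.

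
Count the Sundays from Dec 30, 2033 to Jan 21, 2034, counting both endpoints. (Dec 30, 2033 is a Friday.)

Dec 30, 2033 is a Friday; the first Sunday on or after it is Jan 1, 2034 (2 days later).
From Jan 1, 2034 to Jan 21, 2034 is 21 − 1 = 20 days.
20 ÷ 7 = 2 full weeks with remainder 6, so 2 more Sundays after the first → 3.

3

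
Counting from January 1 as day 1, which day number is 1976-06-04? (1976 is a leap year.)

Days in months before June: 31 + 29 + 31 + 30 + 31 = 152.
Plus 4 days into June → day 156.

156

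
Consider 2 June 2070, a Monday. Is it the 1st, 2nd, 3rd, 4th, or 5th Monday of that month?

Day 2 falls in week ⌈2/7⌉ of the month.
Days 1–7 hold the 1st Monday, 8–14 the 2nd, 15–21 the 3rd, 22–28 the 4th, 29–31 the 5th.
2 is in the range for the 1st.

1st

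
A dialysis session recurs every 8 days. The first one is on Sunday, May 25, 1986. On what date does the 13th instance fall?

Aug 29, 1986

The 13th occurrence is 12 intervals after the first: 12 × 8 = 96 days after May 25, 1986.
May has 31 days — 6 days to the end of May leaves 90.
Jun has 30 days (60 left).
Jul has 31 days (29 left).
29 days into Aug → Aug 29, 1986.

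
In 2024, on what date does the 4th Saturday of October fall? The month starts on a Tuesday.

26 October 2024

October 2024 begins on a Tuesday, so the first Saturday is October 5 (4 days later).
The 4th Saturday is 3 weeks later: 5 + 21 = 26.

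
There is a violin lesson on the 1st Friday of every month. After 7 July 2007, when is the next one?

July 2007 starts on a Sunday, so its 1st Friday is 6 July 2007 (5 days in).
That is not after 7 July 2007, so look at August 2007.
August 2007 starts on a Wednesday, so its 1st Friday is 3 August 2007 (2 days in).

3 August 2007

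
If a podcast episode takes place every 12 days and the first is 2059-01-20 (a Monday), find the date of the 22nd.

The 22nd occurrence is 21 intervals after the first: 21 × 12 = 252 days after 2059-01-20.
January has 31 days — 11 days to the end of January leaves 241.
February has 28 days (213 left).
March has 31 days (182 left).
April has 30 days (152 left).
May has 31 days (121 left).
June has 30 days (91 left).
July has 31 days (60 left).
August has 31 days (29 left).
29 days into September → 2059-09-29.

2059-09-29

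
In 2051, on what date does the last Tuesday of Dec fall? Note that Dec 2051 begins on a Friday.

Dec 26, 2051

Dec 2051 begins on a Friday, so the first Tuesday is Dec 5 (4 days later).
Dec 2051 has 31 days. Adding weeks: 5, 12, 19, 26 — the last one ≤ 31 is the 26th.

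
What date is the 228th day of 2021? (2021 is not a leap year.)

2021-08-16

January has 31 days (228 − 31 = 197 remain).
February has 28 days (197 − 28 = 169 remain).
March has 31 days (169 − 31 = 138 remain).
April has 30 days (138 − 30 = 108 remain).
May has 31 days (108 − 31 = 77 remain).
June has 30 days (77 − 30 = 47 remain).
July has 31 days (47 − 31 = 16 remain).
16 into August → August 16.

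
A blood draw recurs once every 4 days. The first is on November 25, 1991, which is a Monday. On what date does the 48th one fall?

The 48th occurrence is 47 intervals after the first: 47 × 4 = 188 days after November 25, 1991.
November has 30 days — 5 days to the end of November leaves 183.
December has 31 days (152 left).
January has 31 days (121 left).
February has 29 days (92 left).
March has 31 days (61 left).
April has 30 days (31 left).
31 days into May → May 31, 1992.

May 31, 1992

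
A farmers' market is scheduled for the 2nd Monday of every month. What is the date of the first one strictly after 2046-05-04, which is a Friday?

2046-05-14

May 2046 starts on a Tuesday; its first Monday is the 7th, so the 2nd Monday is the 14th — 2046-05-14.
2046-05-14 is after 2046-05-04, so that is the next one.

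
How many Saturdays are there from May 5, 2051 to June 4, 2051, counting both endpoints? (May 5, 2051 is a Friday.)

5

May 5, 2051 is a Friday; the first Saturday on or after it is May 6, 2051 (1 day later).
From May 6, 2051 to June 4, 2051: 25 + 4 = 29 days (rest of May, June).
29 ÷ 7 = 4 full weeks with remainder 1, so 4 more Saturdays after the first → 5.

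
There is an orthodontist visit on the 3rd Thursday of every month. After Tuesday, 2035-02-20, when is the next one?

2035-03-15

February 2035 starts on a Thursday; its first Thursday is the 1st, so the 3rd Thursday is the 15th — 2035-02-15.
That is not after 2035-02-20, so look at March 2035.
March 2035 starts on a Thursday; its first Thursday is the 1st, so the 3rd Thursday is the 15th — 2035-03-15.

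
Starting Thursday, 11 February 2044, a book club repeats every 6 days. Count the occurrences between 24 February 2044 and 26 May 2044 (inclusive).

Occurrences land 6·i days after 11 February 2044 for i = 0, 1, 2, …
24 February 2044 is 13 days after the start; 13 ÷ 6 = 2 remainder 1; since the remainder is 1, round up to i = 3. First occurrence in the window: #4 on 29 February 2044 (3×6 = 18 days in).
26 May 2044 is 105 days after the start; 105 ÷ 6 = 17 remainder 3. Last occurrence in the window: #18 on 23 May 2044.
Occurrences #4 through #18: 15 in total.

15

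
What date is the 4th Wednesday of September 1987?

The first Wednesday of September 1987 is September 2.
The 4th Wednesday is 3 weeks later: 2 + 21 = 23.

1987-09-23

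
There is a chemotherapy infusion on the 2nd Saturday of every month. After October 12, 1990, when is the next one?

October 1990 starts on a Monday; its first Saturday is the 6th, so the 2nd Saturday is the 13th — October 13, 1990.
October 13, 1990 is after October 12, 1990, so that is the next one.

October 13, 1990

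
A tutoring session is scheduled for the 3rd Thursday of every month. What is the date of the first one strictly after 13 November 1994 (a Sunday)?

November 1994 starts on a Tuesday; its first Thursday is the 3rd, so the 3rd Thursday is the 17th — 17 November 1994.
17 November 1994 is after 13 November 1994, so that is the next one.

17 November 1994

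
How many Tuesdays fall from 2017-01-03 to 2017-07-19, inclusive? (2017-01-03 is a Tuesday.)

29

2017-01-03 is a Tuesday; the first Tuesday on or after it is 2017-01-03.
From 2017-01-03 to 2017-07-19: 28 + 28 + 31 + 30 + 31 + 30 + 19 = 197 days (rest of January, February, March, April, May, June, July).
197 ÷ 7 = 28 full weeks with remainder 1, so 28 more Tuesdays after the first → 29.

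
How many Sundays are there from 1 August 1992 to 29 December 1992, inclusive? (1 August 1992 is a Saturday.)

22

1 August 1992 is a Saturday; the first Sunday on or after it is 2 August 1992 (1 day later).
From 2 August 1992 to 29 December 1992: 29 + 30 + 31 + 30 + 29 = 149 days (rest of August, September, October, November, December).
149 ÷ 7 = 21 full weeks with remainder 2, so 21 more Sundays after the first → 22.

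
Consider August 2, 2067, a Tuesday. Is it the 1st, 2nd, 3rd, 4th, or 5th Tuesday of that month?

1st

Day 2 falls in week ⌈2/7⌉ of the month.
Days 1–7 hold the 1st Tuesday, 8–14 the 2nd, 15–21 the 3rd, 22–28 the 4th, 29–31 the 5th.
2 is in the range for the 1st.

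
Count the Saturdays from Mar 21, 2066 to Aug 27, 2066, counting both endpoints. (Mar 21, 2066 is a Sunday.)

22

Mar 21, 2066 is a Sunday; the first Saturday on or after it is Mar 27, 2066 (6 days later).
From Mar 27, 2066 to Aug 27, 2066: 4 + 30 + 31 + 30 + 31 + 27 = 153 days (rest of Mar, Apr, May, Jun, Jul, Aug).
153 ÷ 7 = 21 full weeks with remainder 6, so 21 more Saturdays after the first → 22.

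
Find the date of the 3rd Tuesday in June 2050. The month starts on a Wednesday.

June 2050 begins on a Wednesday, so the first Tuesday is June 7 (6 days later).
The 3rd Tuesday is 2 weeks later: 7 + 14 = 21.

21 June 2050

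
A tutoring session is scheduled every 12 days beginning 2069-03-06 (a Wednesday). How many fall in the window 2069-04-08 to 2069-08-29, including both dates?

12

Occurrences land 12·i days after 2069-03-06 for i = 0, 1, 2, …
2069-04-08 is 33 days after the start; 33 ÷ 12 = 2 remainder 9; since the remainder is 9, round up to i = 3. First occurrence in the window: #4 on 2069-04-11 (3×12 = 36 days in).
2069-08-29 is 176 days after the start; 176 ÷ 12 = 14 remainder 8. Last occurrence in the window: #15 on 2069-08-21.
Occurrences #4 through #15: 12 in total.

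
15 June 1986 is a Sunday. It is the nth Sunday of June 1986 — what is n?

3rd

Day 15 falls in week ⌈15/7⌉ of the month.
Days 1–7 hold the 1st Sunday, 8–14 the 2nd, 15–21 the 3rd, 22–28 the 4th, 29–31 the 5th.
15 is in the range for the 3rd.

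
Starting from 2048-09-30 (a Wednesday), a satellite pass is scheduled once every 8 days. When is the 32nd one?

2049-06-05

The 32nd occurrence is 31 intervals after the first: 31 × 8 = 248 days after 2048-09-30.
September has 30 days — 0 days to the end of September leaves 248.
October has 31 days (217 left).
November has 30 days (187 left).
December has 31 days (156 left).
January has 31 days (125 left).
February has 28 days (97 left).
March has 31 days (66 left).
April has 30 days (36 left).
May has 31 days (5 left).
5 days into June → 2049-06-05.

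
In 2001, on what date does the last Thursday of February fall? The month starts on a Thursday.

22 February 2001

February 2001 begins on a Thursday, so the first Thursday is February 1.
February 2001 has 28 days. Adding weeks: 1, 8, 15, 22 — the last one ≤ 28 is the 22nd.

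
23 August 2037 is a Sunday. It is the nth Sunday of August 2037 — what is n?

4th

Day 23 falls in week ⌈23/7⌉ of the month.
Days 1–7 hold the 1st Sunday, 8–14 the 2nd, 15–21 the 3rd, 22–28 the 4th, 29–31 the 5th.
23 is in the range for the 4th.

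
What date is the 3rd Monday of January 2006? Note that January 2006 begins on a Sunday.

January 2006 begins on a Sunday, so the first Monday is January 2 (1 day later).
The 3rd Monday is 2 weeks later: 2 + 14 = 16.

16 January 2006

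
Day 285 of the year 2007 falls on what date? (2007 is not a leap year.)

January has 31 days (285 − 31 = 254 remain).
February has 28 days (254 − 28 = 226 remain).
March has 31 days (226 − 31 = 195 remain).
April has 30 days (195 − 30 = 165 remain).
May has 31 days (165 − 31 = 134 remain).
June has 30 days (134 − 30 = 104 remain).
July has 31 days (104 − 31 = 73 remain).
August has 31 days (73 − 31 = 42 remain).
September has 30 days (42 − 30 = 12 remain).
12 into October → October 12.

2007-10-12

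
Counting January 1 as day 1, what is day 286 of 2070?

Oct 13, 2070

Jan has 31 days (286 − 31 = 255 remain).
Feb has 28 days (255 − 28 = 227 remain).
Mar has 31 days (227 − 31 = 196 remain).
Apr has 30 days (196 − 30 = 166 remain).
May has 31 days (166 − 31 = 135 remain).
Jun has 30 days (135 − 30 = 105 remain).
Jul has 31 days (105 − 31 = 74 remain).
Aug has 31 days (74 − 31 = 43 remain).
Sep has 30 days (43 − 30 = 13 remain).
13 into Oct → Oct 13.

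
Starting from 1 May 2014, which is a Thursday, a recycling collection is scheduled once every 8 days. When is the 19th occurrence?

The 19th occurrence is 18 intervals after the first: 18 × 8 = 144 days after 1 May 2014.
May has 31 days — 30 days to the end of May leaves 114.
June has 30 days (84 left).
July has 31 days (53 left).
August has 31 days (22 left).
22 days into September → 22 September 2014.

22 September 2014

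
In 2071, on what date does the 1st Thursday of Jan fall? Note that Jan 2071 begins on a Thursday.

Jan 1, 2071

Jan 2071 begins on a Thursday, so the first Thursday is Jan 1.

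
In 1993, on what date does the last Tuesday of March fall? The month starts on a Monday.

March 1993 begins on a Monday, so the first Tuesday is March 2 (1 day later).
March 1993 has 31 days. Adding weeks: 2, 9, 16, 23, 30 — the last one ≤ 31 is the 30th.

30 March 1993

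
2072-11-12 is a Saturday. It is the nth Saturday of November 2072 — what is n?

2nd

Day 12 falls in week ⌈12/7⌉ of the month.
Days 1–7 hold the 1st Saturday, 8–14 the 2nd, 15–21 the 3rd, 22–28 the 4th, 29–31 the 5th.
12 is in the range for the 2nd.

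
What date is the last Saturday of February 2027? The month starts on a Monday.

27 February 2027

February 2027 begins on a Monday, so the first Saturday is February 6 (5 days later).
February 2027 has 28 days. Adding weeks: 6, 13, 20, 27 — the last one ≤ 28 is the 27th.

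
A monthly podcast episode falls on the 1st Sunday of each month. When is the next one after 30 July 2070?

3 August 2070

July 2070 starts on a Tuesday, so its 1st Sunday is 6 July 2070 (5 days in).
That is not after 30 July 2070, so look at August 2070.
August 2070 starts on a Friday, so its 1st Sunday is 3 August 2070 (2 days in).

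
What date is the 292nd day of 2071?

Jan has 31 days (292 − 31 = 261 remain).
Feb has 28 days (261 − 28 = 233 remain).
Mar has 31 days (233 − 31 = 202 remain).
Apr has 30 days (202 − 30 = 172 remain).
May has 31 days (172 − 31 = 141 remain).
Jun has 30 days (141 − 30 = 111 remain).
Jul has 31 days (111 − 31 = 80 remain).
Aug has 31 days (80 − 31 = 49 remain).
Sep has 30 days (49 − 30 = 19 remain).
19 into Oct → Oct 19.

Oct 19, 2071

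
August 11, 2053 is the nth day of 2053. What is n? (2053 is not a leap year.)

223

Days in months before August: 31 + 28 + 31 + 30 + 31 + 30 + 31 = 212.
Plus 11 days into August → day 223.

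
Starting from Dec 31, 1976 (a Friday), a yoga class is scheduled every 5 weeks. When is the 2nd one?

The 2nd occurrence is 1 interval after the first: 1 × 35 = 35 days after Dec 31, 1976.
Dec has 31 days — 0 days to the end of Dec leaves 35.
Jan has 31 days (4 left).
4 days into Feb → Feb 4, 1977.

Feb 4, 1977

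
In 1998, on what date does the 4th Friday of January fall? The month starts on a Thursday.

January 1998 begins on a Thursday, so the first Friday is January 2 (1 day later).
The 4th Friday is 3 weeks later: 2 + 21 = 23.

23 January 1998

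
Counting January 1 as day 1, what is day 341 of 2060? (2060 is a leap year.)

January has 31 days (341 − 31 = 310 remain).
February has 29 days (310 − 29 = 281 remain).
March has 31 days (281 − 31 = 250 remain).
April has 30 days (250 − 30 = 220 remain).
May has 31 days (220 − 31 = 189 remain).
June has 30 days (189 − 30 = 159 remain).
July has 31 days (159 − 31 = 128 remain).
August has 31 days (128 − 31 = 97 remain).
September has 30 days (97 − 30 = 67 remain).
October has 31 days (67 − 31 = 36 remain).
November has 30 days (36 − 30 = 6 remain).
6 into December → December 6.

6 December 2060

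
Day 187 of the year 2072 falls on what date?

January has 31 days (187 − 31 = 156 remain).
February has 29 days (156 − 29 = 127 remain).
March has 31 days (127 − 31 = 96 remain).
April has 30 days (96 − 30 = 66 remain).
May has 31 days (66 − 31 = 35 remain).
June has 30 days (35 − 30 = 5 remain).
5 into July → July 5.

5 July 2072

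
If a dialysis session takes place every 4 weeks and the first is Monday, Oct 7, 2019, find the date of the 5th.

The 5th occurrence is 4 intervals after the first: 4 × 28 = 112 days after Oct 7, 2019.
Oct has 31 days — 24 days to the end of Oct leaves 88.
Nov has 30 days (58 left).
Dec has 31 days (27 left).
27 days into Jan → Jan 27, 2020.

Jan 27, 2020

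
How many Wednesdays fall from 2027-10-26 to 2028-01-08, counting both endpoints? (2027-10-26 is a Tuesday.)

2027-10-26 is a Tuesday; the first Wednesday on or after it is 2027-10-27 (1 day later).
From 2027-10-27 to 2028-01-08: 4 + 30 + 31 + 8 = 73 days (rest of October, November, December, January).
73 ÷ 7 = 10 full weeks with remainder 3, so 10 more Wednesdays after the first → 11.

11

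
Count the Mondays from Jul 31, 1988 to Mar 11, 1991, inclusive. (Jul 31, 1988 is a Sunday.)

Jul 31, 1988 is a Sunday; the first Monday on or after it is Aug 1, 1988 (1 day later).
From Aug 1, 1988 to Mar 11, 1991: 152 + 365 + 365 + 70 = 952 days (rest of 1988, 1989, 1990, to Mar 11, 1991 in 1991).
952 ÷ 7 = 136 full weeks with remainder 0, so 136 more Mondays after the first → 137.

137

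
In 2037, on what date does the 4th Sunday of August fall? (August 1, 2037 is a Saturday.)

23 August 2037

August 2037 begins on a Saturday, so the first Sunday is August 2 (1 day later).
The 4th Sunday is 3 weeks later: 2 + 21 = 23.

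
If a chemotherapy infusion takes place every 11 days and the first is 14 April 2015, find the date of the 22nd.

The 22nd occurrence is 21 intervals after the first: 21 × 11 = 231 days after 14 April 2015.
April has 30 days — 16 days to the end of April leaves 215.
May has 31 days (184 left).
June has 30 days (154 left).
July has 31 days (123 left).
August has 31 days (92 left).
September has 30 days (62 left).
October has 31 days (31 left).
November has 30 days (1 left).
1 day into December → 1 December 2015.

1 December 2015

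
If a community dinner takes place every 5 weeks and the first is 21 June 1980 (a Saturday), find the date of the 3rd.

The 3rd occurrence is 2 intervals after the first: 2 × 35 = 70 days after 21 June 1980.
June has 30 days — 9 days to the end of June leaves 61.
July has 31 days (30 left).
30 days into August → 30 August 1980.

30 August 1980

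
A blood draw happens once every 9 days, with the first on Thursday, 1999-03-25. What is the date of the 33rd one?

2000-01-07

The 33rd occurrence is 32 intervals after the first: 32 × 9 = 288 days after 1999-03-25.
March has 31 days — 6 days to the end of March leaves 282.
April has 30 days (252 left).
May has 31 days (221 left).
June has 30 days (191 left).
July has 31 days (160 left).
August has 31 days (129 left).
September has 30 days (99 left).
October has 31 days (68 left).
November has 30 days (38 left).
December has 31 days (7 left).
7 days into January → 2000-01-07.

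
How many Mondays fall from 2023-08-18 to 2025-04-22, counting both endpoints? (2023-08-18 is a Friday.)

88

2023-08-18 is a Friday; the first Monday on or after it is 2023-08-21 (3 days later).
From 2023-08-21 to 2025-04-22: 132 + 366 + 112 = 610 days (rest of 2023, 2024, to 2025-04-22 in 2025).
610 ÷ 7 = 87 full weeks with remainder 1, so 87 more Mondays after the first → 88.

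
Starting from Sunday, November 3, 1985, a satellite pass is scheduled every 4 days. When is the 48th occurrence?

May 10, 1986

The 48th occurrence is 47 intervals after the first: 47 × 4 = 188 days after November 3, 1985.
November has 30 days — 27 days to the end of November leaves 161.
December has 31 days (130 left).
January has 31 days (99 left).
February has 28 days (71 left).
March has 31 days (40 left).
April has 30 days (10 left).
10 days into May → May 10, 1986.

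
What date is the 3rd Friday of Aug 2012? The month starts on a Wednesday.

Aug 17, 2012

Aug 2012 begins on a Wednesday, so the first Friday is Aug 3 (2 days later).
The 3rd Friday is 2 weeks later: 3 + 14 = 17.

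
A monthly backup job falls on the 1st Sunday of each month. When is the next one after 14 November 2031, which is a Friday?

November 2031 starts on a Saturday, so its 1st Sunday is 2 November 2031 (1 day in).
That is not after 14 November 2031, so look at December 2031.
December 2031 starts on a Monday, so its 1st Sunday is 7 December 2031 (6 days in).

7 December 2031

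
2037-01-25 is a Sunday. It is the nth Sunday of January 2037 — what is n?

4th

Day 25 falls in week ⌈25/7⌉ of the month.
Days 1–7 hold the 1st Sunday, 8–14 the 2nd, 15–21 the 3rd, 22–28 the 4th, 29–31 the 5th.
25 is in the range for the 4th.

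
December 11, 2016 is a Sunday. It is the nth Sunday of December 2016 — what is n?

2nd

Day 11 falls in week ⌈11/7⌉ of the month.
Days 1–7 hold the 1st Sunday, 8–14 the 2nd, 15–21 the 3rd, 22–28 the 4th, 29–31 the 5th.
11 is in the range for the 2nd.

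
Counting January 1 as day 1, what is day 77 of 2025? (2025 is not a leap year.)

January has 31 days (77 − 31 = 46 remain).
February has 28 days (46 − 28 = 18 remain).
18 into March → March 18.

18 March 2025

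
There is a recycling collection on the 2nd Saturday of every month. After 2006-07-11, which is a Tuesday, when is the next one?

2006-08-12

July 2006 starts on a Saturday; its first Saturday is the 1st, so the 2nd Saturday is the 8th — 2006-07-08.
That is not after 2006-07-11, so look at August 2006.
August 2006 starts on a Tuesday; its first Saturday is the 5th, so the 2nd Saturday is the 12th — 2006-08-12.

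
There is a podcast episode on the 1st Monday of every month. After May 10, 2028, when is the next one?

May 2028 starts on a Monday, so its 1st Monday is May 1, 2028.
That is not after May 10, 2028, so look at Jun 2028.
Jun 2028 starts on a Thursday, so its 1st Monday is Jun 5, 2028 (4 days in).

Jun 5, 2028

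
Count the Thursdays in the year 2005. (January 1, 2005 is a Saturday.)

52

January 1, 2005 is a Saturday; the first Thursday on or after it is January 6, 2005 (5 days later).
From January 6, 2005 to December 31, 2005: 25 + 28 + 31 + 30 + 31 + 30 + 31 + 31 + 30 + 31 + 30 + 31 = 359 days (rest of January, February, March, April, May, June, July, August, September, October, November, December).
359 ÷ 7 = 51 full weeks with remainder 2, so 51 more Thursdays after the first → 52.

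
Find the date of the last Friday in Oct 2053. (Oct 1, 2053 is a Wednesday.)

Oct 2053 begins on a Wednesday, so the first Friday is Oct 3 (2 days later).
Oct 2053 has 31 days. Adding weeks: 3, 10, 17, 24, 31 — the last one ≤ 31 is the 31st.

Oct 31, 2053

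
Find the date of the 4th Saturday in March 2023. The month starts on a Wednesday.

March 2023 begins on a Wednesday, so the first Saturday is March 4 (3 days later).
The 4th Saturday is 3 weeks later: 4 + 21 = 25.

25 March 2023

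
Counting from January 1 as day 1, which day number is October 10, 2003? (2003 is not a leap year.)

Days in months before October: 31 + 28 + 31 + 30 + 31 + 30 + 31 + 31 + 30 = 273.
Plus 10 days into October → day 283.

283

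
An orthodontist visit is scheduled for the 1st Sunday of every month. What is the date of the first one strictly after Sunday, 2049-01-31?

2049-02-07

January 2049 starts on a Friday, so its 1st Sunday is 2049-01-03 (2 days in).
That is not after 2049-01-31, so look at February 2049.
February 2049 starts on a Monday, so its 1st Sunday is 2049-02-07 (6 days in).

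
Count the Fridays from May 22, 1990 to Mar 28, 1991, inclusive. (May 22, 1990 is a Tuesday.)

May 22, 1990 is a Tuesday; the first Friday on or after it is May 25, 1990 (3 days later).
From May 25, 1990 to Mar 28, 1991: 6 + 30 + 31 + 31 + 30 + 31 + 30 + 31 + 31 + 28 + 28 = 307 days (rest of May, Jun, Jul, Aug, Sep, Oct, Nov, Dec, Jan, Feb, Mar).
307 ÷ 7 = 43 full weeks with remainder 6, so 43 more Fridays after the first → 44.

44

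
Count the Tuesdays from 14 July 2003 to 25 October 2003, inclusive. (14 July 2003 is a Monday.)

14 July 2003 is a Monday; the first Tuesday on or after it is 15 July 2003 (1 day later).
From 15 July 2003 to 25 October 2003: 16 + 31 + 30 + 25 = 102 days (rest of July, August, September, October).
102 ÷ 7 = 14 full weeks with remainder 4, so 14 more Tuesdays after the first → 15.

15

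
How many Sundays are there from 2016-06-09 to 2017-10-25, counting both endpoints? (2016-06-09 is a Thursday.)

2016-06-09 is a Thursday; the first Sunday on or after it is 2016-06-12 (3 days later).
From 2016-06-12 to 2017-10-25: 202 + 298 = 500 days (rest of 2016, to 2017-10-25 in 2017).
500 ÷ 7 = 71 full weeks with remainder 3, so 71 more Sundays after the first → 72.

72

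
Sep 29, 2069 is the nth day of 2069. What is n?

Days in months before Sep: 31 + 28 + 31 + 30 + 31 + 30 + 31 + 31 = 243.
Plus 29 days into Sep → day 272.

272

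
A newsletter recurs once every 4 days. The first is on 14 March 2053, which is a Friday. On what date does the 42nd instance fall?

The 42nd occurrence is 41 intervals after the first: 41 × 4 = 164 days after 14 March 2053.
March has 31 days — 17 days to the end of March leaves 147.
April has 30 days (117 left).
May has 31 days (86 left).
June has 30 days (56 left).
July has 31 days (25 left).
25 days into August → 25 August 2053.

25 August 2053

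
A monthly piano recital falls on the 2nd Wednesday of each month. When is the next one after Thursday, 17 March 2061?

13 April 2061

March 2061 starts on a Tuesday; its first Wednesday is the 2nd, so the 2nd Wednesday is the 9th — 9 March 2061.
That is not after 17 March 2061, so look at April 2061.
April 2061 starts on a Friday; its first Wednesday is the 6th, so the 2nd Wednesday is the 13th — 13 April 2061.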